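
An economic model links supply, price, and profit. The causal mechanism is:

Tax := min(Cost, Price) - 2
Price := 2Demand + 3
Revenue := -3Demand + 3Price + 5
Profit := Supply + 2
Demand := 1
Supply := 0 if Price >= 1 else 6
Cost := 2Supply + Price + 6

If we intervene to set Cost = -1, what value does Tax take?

Under do(Cost=-1), the mechanism Cost := 2Supply + Price + 6 is discarded; Cost is fixed at -1.
Price = 2Demand + 3  [with Demand=1]  = 5
Tax = min(Cost, Price) - 2  [with Cost=-1, Price=5]  = -3

-3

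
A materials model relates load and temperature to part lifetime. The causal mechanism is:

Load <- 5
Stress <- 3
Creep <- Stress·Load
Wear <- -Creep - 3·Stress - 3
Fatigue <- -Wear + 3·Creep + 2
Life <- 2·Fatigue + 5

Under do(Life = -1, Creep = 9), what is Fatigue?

50

Under do(Life = -1, Creep = 9), each intervened variable's structural equation is replaced by its fixed value.
Wear = -Creep - 3·Stress - 3  [with Creep=9, Stress=3]  = -21
Fatigue = -Wear + 3·Creep + 2  [with Wear=-21, Creep=9]  = 50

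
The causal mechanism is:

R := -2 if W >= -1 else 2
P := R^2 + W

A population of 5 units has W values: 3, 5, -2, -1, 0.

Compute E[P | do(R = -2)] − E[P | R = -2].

Under do(R=-2), R's equation is replaced by R=-2 for every unit. Per-unit P: 7, 9, 2, 3, 4. Mean = 5.
E[P|R=-2] averages over only the 4 units with R=-2 (W = 3, 5, -1, 0): P = 7, 9, 3, 4, mean 5.75.
Difference = 5 − 5.75 = -0.75.

-0.75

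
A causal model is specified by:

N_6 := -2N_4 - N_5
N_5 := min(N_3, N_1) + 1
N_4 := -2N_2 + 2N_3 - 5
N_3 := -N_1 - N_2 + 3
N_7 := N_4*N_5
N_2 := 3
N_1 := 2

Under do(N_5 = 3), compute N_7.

-45

Under do(N_5=3), the mechanism N_5 := min(N_3, N_1) + 1 is discarded; N_5 is fixed at 3.
N_3 = -N_1 - N_2 + 3  [with N_1=2, N_2=3]  = -2
N_4 = -2N_2 + 2N_3 - 5  [with N_2=3, N_3=-2]  = -15
N_7 = N_4*N_5  [with N_4=-15, N_5=3]  = -45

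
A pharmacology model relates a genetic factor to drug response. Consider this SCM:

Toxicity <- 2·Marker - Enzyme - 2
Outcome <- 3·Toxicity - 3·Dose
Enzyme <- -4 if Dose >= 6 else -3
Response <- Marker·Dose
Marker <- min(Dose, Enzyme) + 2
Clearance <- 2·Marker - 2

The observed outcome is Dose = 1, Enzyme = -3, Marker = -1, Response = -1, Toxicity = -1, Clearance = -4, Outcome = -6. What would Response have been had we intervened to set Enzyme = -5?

-3

Under do(Enzyme=-5), the mechanism Enzyme <- -4 if Dose >= 6 else -3 is discarded; Enzyme is fixed at -5.
Marker = min(Dose, Enzyme) + 2  [with Dose=1, Enzyme=-5]  = -3
Response = Marker·Dose  [with Marker=-3, Dose=1]  = -3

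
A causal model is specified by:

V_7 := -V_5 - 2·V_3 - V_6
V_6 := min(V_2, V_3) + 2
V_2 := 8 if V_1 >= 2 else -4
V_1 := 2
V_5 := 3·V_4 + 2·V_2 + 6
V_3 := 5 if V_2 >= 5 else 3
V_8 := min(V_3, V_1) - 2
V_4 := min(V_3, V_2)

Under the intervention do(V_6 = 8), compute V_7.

Intervening sets V_6 = 8 and removes its equation (V_6 := min(V_2, V_3) + 2).
V_2 = 8 if V_1 >= 2 else -4  [with V_1=2]  = 8
V_3 = 5 if V_2 >= 5 else 3  [with V_2=8]  = 5
V_4 = min(V_3, V_2)  [with V_3=5, V_2=8]  = 5
V_5 = 3·V_4 + 2·V_2 + 6  [with V_4=5, V_2=8]  = 37
V_7 = -V_5 - 2·V_3 - V_6  [with V_5=37, V_3=5, V_6=8]  = -55

-55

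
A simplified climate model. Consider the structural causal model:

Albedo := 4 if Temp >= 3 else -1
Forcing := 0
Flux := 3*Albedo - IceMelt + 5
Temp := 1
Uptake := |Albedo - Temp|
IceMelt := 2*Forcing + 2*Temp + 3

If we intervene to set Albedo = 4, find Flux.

Intervening sets Albedo = 4 and removes its equation (Albedo := 4 if Temp >= 3 else -1).
IceMelt = 2*Forcing + 2*Temp + 3  [with Forcing=0, Temp=1]  = 5
Flux = 3*Albedo - IceMelt + 5  [with Albedo=4, IceMelt=5]  = 12

12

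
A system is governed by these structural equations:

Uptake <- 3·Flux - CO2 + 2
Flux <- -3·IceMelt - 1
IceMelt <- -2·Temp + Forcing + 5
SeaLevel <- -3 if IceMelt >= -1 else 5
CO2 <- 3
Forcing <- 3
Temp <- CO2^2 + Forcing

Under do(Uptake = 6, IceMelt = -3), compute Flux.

Setting Uptake = 6, IceMelt = -3 by intervention discards those variables' equations.
Flux = -3·IceMelt - 1  [with IceMelt=-3]  = 8

8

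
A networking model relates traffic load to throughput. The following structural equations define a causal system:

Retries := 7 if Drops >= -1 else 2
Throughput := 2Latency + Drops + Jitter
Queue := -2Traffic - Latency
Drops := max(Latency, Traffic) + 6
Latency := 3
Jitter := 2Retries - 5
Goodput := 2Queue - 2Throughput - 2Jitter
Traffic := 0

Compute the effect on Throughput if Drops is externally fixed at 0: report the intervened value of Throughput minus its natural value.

-9

The intervention breaks the incoming arrows to Drops: Drops := max(Latency, Traffic) + 6 no longer applies, and Drops = 0.
Retries = 7 if Drops >= -1 else 2  [with Drops=0]  = 7
Jitter = 2Retries - 5  [with Retries=7]  = 9
Throughput = 2Latency + Drops + Jitter  [with Latency=3, Drops=0, Jitter=9]  = 15
Without intervention: Drops = max(Latency, Traffic) + 6  [with Latency=3, Traffic=0]  = 9; Retries = 7 if Drops >= -1 else 2  [with Drops=9]  = 7; Jitter = 2Retries - 5  [with Retries=7]  = 9; Throughput = 2Latency + Drops + Jitter  [with Latency=3, Drops=9, Jitter=9]  = 24.
Change = 15 − 24 = -9.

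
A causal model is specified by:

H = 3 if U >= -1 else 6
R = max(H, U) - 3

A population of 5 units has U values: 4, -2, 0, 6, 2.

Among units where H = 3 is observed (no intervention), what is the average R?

1

E[R|H=3] averages over only the 4 units with H=3 (U = 4, 0, 6, 2): R = 1, 0, 3, 0, mean 1.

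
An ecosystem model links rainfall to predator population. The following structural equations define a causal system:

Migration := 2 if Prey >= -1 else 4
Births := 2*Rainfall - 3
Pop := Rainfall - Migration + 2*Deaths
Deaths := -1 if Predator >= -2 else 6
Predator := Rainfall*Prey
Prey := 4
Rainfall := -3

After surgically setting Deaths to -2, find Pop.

-9

Under do(Deaths=-2), the mechanism Deaths := -1 if Predator >= -2 else 6 is discarded; Deaths is fixed at -2.
Migration = 2 if Prey >= -1 else 4  [with Prey=4]  = 2
Pop = Rainfall - Migration + 2*Deaths  [with Rainfall=-3, Migration=2, Deaths=-2]  = -9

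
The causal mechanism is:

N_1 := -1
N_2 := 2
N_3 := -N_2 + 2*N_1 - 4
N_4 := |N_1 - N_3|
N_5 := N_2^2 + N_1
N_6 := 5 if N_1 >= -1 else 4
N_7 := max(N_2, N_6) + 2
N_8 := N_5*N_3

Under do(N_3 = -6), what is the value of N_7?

7

The intervention breaks the incoming arrows to N_3: N_3 := -N_2 + 2*N_1 - 4 no longer applies, and N_3 = -6.
N_7 is not downstream of the intervention, so its value is determined by the original equations.
N_6 = 5 if N_1 >= -1 else 4  [with N_1=-1]  = 5
N_7 = max(N_2, N_6) + 2  [with N_2=2, N_6=5]  = 7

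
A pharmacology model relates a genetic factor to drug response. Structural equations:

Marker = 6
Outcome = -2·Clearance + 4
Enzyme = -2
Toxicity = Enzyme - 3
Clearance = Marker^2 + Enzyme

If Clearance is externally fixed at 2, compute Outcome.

Intervening sets Clearance = 2 and removes its equation (Clearance = Marker^2 + Enzyme).
Outcome = -2·Clearance + 4  [with Clearance=2]  = 0

0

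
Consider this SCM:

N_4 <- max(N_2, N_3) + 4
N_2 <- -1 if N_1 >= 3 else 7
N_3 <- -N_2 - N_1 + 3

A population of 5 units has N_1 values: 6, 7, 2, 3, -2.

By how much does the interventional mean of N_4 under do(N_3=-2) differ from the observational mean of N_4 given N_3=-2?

Every unit gets N_3=-2 under the intervention. N_4 values become 3, 3, 11, 3, 11; E[N_4|do(N_3=-2)] = 6.2.
Observing N_3=-2 restricts to units where N_3's equation naturally yields -2: N_1 ∈ {6, -2}. In that subpopulation N_4 = 3, 11, mean 7.
Difference = 6.2 − 7 = -0.8.

-0.8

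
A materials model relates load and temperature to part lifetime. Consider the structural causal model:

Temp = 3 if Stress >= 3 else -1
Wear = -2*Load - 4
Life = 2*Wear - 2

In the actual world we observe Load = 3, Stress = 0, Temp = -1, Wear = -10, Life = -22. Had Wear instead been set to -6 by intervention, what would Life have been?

Intervening sets Wear = -6 and removes its equation (Wear = -2*Load - 4).
Life = 2*Wear - 2  [with Wear=-6]  = -14

-14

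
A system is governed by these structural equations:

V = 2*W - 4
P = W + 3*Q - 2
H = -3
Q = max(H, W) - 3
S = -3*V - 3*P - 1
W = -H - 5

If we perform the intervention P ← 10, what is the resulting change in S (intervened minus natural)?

-87

Under do(P=10), the mechanism P = W + 3*Q - 2 is discarded; P is fixed at 10.
W = -H - 5  [with H=-3]  = -2
V = 2*W - 4  [with W=-2]  = -8
S = -3*V - 3*P - 1  [with V=-8, P=10]  = -7
Without intervention: W = -H - 5  [with H=-3]  = -2; Q = max(H, W) - 3  [with H=-3, W=-2]  = -5; P = W + 3*Q - 2  [with W=-2, Q=-5]  = -19; V = 2*W - 4  [with W=-2]  = -8; S = -3*V - 3*P - 1  [with V=-8, P=-19]  = 80.
Change = -7 − 80 = -87.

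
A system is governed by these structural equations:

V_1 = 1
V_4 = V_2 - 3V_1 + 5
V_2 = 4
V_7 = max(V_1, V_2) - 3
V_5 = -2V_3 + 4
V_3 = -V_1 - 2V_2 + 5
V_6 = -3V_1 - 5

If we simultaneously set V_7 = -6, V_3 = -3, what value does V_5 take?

Under do(V_7 = -6, V_3 = -3), each intervened variable's structural equation is replaced by its fixed value.
V_5 = -2V_3 + 4  [with V_3=-3]  = 10

10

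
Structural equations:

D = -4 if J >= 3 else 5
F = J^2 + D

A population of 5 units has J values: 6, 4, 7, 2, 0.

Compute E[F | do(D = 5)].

Under do(D=5), D's equation is replaced by D=5 for every unit. Per-unit F: 41, 21, 54, 9, 5. Mean = 26.

26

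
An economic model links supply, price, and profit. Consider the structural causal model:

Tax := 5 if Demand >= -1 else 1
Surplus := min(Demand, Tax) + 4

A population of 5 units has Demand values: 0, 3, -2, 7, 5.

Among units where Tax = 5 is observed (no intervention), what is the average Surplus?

Conditioning on Tax=5 selects the 4 unit(s) with Demand ∈ {0, 3, 7, 5}. Their Surplus values: 4, 7, 9, 9. Mean = 7.25.

7.25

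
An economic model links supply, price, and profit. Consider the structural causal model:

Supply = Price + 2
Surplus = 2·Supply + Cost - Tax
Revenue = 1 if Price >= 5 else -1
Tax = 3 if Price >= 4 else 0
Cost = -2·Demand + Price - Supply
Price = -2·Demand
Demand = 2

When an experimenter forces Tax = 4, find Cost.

do(Tax=4) replaces the equation Tax = 3 if Price >= 4 else 0 with the constant Tax = 4.
No directed path runs from Tax to Cost, so Cost keeps its natural value.
Price = -2·Demand  [with Demand=2]  = -4
Supply = Price + 2  [with Price=-4]  = -2
Cost = -2·Demand + Price - Supply  [with Demand=2, Price=-4, Supply=-2]  = -6

-6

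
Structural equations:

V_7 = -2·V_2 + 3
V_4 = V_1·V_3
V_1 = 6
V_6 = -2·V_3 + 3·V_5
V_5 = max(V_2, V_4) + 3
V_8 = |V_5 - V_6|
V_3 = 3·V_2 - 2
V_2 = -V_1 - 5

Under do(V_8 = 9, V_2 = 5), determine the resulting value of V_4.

78

Under do(V_8 = 9, V_2 = 5), each intervened variable's structural equation is replaced by its fixed value.
V_3 = 3·V_2 - 2  [with V_2=5]  = 13
V_4 = V_1·V_3  [with V_1=6, V_3=13]  = 78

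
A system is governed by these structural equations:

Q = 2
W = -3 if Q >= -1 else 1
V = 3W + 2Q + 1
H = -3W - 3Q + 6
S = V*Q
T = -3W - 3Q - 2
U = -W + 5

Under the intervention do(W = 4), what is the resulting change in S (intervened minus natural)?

42

do(W=4) replaces the equation W = -3 if Q >= -1 else 1 with the constant W = 4.
V = 3W + 2Q + 1  [with W=4, Q=2]  = 17
S = V*Q  [with V=17, Q=2]  = 34
Without intervention: W = -3 if Q >= -1 else 1  [with Q=2]  = -3; V = 3W + 2Q + 1  [with W=-3, Q=2]  = -4; S = V*Q  [with V=-4, Q=2]  = -8.
Change = 34 − (-8) = 42.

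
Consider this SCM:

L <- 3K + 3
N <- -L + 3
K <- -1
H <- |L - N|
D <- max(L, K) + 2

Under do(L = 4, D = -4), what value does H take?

5

Under do(L = 4, D = -4), each intervened variable's structural equation is replaced by its fixed value.
N = -L + 3  [with L=4]  = -1
H = |L - N|  [with L=4, N=-1]  = 5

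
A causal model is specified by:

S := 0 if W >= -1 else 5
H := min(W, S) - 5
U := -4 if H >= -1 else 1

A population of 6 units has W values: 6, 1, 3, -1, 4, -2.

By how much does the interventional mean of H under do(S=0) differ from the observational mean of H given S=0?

-0.3

do(S=0) breaks S's dependence on W. With S=0 fixed, H across the units is -5, -5, -5, -6, -5, -7, mean -5.5.
Observing S=0 restricts to units where S's equation naturally yields 0: W ∈ {6, 1, 3, -1, 4}. In that subpopulation H = -5, -5, -5, -6, -5, mean -5.2.
Difference = -5.5 − (-5.2) = -0.3.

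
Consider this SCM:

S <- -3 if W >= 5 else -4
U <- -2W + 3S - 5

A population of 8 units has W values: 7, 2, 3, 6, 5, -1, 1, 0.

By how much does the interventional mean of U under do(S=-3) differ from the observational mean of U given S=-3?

6.25

Every unit gets S=-3 under the intervention. U values become -28, -18, -20, -26, -24, -12, -16, -14; E[U|do(S=-3)] = -19.75.
Conditioning on S=-3 selects the 3 unit(s) with W ∈ {7, 6, 5}. Their U values: -28, -26, -24. Mean = -26.
Difference = -19.75 − (-26) = 6.25.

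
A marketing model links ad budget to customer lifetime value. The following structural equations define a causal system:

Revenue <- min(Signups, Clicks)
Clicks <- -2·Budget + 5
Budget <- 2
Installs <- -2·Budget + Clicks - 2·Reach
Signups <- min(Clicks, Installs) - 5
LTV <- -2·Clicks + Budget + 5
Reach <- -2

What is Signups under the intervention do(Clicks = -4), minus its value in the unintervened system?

do(Clicks=-4) replaces the equation Clicks <- -2·Budget + 5 with the constant Clicks = -4.
Installs = -2·Budget + Clicks - 2·Reach  [with Budget=2, Clicks=-4, Reach=-2]  = -4
Signups = min(Clicks, Installs) - 5  [with Clicks=-4, Installs=-4]  = -9
Without intervention: Clicks = -2·Budget + 5  [with Budget=2]  = 1; Installs = -2·Budget + Clicks - 2·Reach  [with Budget=2, Clicks=1, Reach=-2]  = 1; Signups = min(Clicks, Installs) - 5  [with Clicks=1, Installs=1]  = -4.
Change = -9 − (-4) = -5.

-5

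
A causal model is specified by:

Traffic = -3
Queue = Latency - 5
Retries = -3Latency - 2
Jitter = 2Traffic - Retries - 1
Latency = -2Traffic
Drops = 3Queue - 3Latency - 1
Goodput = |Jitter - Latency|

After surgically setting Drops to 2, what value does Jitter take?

Under do(Drops=2), the mechanism Drops = 3Queue - 3Latency - 1 is discarded; Drops is fixed at 2.
Since Jitter is not a descendant of the intervened variable, it is unaffected.
Latency = -2Traffic  [with Traffic=-3]  = 6
Retries = -3Latency - 2  [with Latency=6]  = -20
Jitter = 2Traffic - Retries - 1  [with Traffic=-3, Retries=-20]  = 13

13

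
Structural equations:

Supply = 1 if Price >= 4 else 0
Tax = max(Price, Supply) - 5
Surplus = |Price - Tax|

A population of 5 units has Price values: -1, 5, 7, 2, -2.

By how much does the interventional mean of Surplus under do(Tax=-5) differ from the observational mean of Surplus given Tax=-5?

The intervention sets Tax=-5 in all 5 units regardless of Price. Recomputing Surplus per unit gives 4, 10, 12, 7, 3; average 7.2.
Conditioning on Tax=-5 selects the 2 unit(s) with Price ∈ {-1, -2}. Their Surplus values: 4, 3. Mean = 3.5.
Difference = 7.2 − 3.5 = 3.7.

3.7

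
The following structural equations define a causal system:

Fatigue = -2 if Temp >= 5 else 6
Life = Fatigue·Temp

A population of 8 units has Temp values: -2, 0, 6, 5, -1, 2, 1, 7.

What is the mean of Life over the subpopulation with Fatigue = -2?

Conditioning on Fatigue=-2 selects the 3 unit(s) with Temp ∈ {6, 5, 7}. Their Life values: -12, -10, -14. Mean = -12.

-12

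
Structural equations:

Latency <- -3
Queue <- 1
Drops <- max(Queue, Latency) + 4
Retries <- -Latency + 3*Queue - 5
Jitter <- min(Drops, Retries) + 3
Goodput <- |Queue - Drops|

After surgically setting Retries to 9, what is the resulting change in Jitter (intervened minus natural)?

4

Intervening sets Retries = 9 and removes its equation (Retries <- -Latency + 3*Queue - 5).
Drops = max(Queue, Latency) + 4  [with Queue=1, Latency=-3]  = 5
Jitter = min(Drops, Retries) + 3  [with Drops=5, Retries=9]  = 8
Without intervention: Drops = max(Queue, Latency) + 4  [with Queue=1, Latency=-3]  = 5; Retries = -Latency + 3*Queue - 5  [with Latency=-3, Queue=1]  = 1; Jitter = min(Drops, Retries) + 3  [with Drops=5, Retries=1]  = 4.
Change = 8 − 4 = 4.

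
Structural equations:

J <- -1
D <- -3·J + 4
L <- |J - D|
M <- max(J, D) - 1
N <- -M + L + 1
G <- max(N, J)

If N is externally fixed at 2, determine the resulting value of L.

8

do(N=2) replaces the equation N <- -M + L + 1 with the constant N = 2.
L is not downstream of the intervention, so its value is determined by the original equations.
D = -3·J + 4  [with J=-1]  = 7
L = |J - D|  [with J=-1, D=7]  = 8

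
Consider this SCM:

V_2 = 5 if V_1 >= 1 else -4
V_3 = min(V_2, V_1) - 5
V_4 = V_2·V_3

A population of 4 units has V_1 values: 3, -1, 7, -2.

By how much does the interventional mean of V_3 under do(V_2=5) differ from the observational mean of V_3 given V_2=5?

Under do(V_2=5), V_2's equation is replaced by V_2=5 for every unit. Per-unit V_3: -2, -6, 0, -7. Mean = -3.75.
Observing V_2=5 restricts to units where V_2's equation naturally yields 5: V_1 ∈ {3, 7}. In that subpopulation V_3 = -2, 0, mean -1.
Difference = -3.75 − (-1) = -2.75.

-2.75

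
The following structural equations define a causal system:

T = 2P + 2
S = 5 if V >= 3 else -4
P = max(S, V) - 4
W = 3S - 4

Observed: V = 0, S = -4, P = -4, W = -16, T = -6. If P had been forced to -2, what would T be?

-2

do(P=-2) replaces the equation P = max(S, V) - 4 with the constant P = -2.
T = 2P + 2  [with P=-2]  = -2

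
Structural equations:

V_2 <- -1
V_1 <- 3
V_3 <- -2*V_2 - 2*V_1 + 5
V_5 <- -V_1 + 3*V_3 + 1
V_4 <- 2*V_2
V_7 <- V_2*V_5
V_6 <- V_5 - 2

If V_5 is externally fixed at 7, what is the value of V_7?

-7

Under do(V_5=7), the mechanism V_5 <- -V_1 + 3*V_3 + 1 is discarded; V_5 is fixed at 7.
V_7 = V_2*V_5  [with V_2=-1, V_5=7]  = -7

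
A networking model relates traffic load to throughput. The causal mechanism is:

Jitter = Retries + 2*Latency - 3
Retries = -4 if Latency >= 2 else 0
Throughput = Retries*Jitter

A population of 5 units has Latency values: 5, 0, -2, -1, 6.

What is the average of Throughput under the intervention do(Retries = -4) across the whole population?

do(Retries=-4) breaks Retries's dependence on Latency. With Retries=-4 fixed, Throughput across the units is -12, 28, 44, 36, -20, mean 15.2.

15.2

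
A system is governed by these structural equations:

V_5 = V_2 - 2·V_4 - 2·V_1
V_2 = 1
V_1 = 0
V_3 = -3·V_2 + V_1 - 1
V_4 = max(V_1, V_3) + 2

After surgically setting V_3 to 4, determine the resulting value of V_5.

do(V_3=4) replaces the equation V_3 = -3·V_2 + V_1 - 1 with the constant V_3 = 4.
V_4 = max(V_1, V_3) + 2  [with V_1=0, V_3=4]  = 6
V_5 = V_2 - 2·V_4 - 2·V_1  [with V_2=1, V_4=6, V_1=0]  = -11

-11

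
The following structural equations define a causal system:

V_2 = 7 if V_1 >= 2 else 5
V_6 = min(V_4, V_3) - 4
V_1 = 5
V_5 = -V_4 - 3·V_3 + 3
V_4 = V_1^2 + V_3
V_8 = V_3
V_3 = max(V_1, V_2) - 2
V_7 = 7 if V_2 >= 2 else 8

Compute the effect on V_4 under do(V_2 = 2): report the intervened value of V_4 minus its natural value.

Under do(V_2=2), the mechanism V_2 = 7 if V_1 >= 2 else 5 is discarded; V_2 is fixed at 2.
V_3 = max(V_1, V_2) - 2  [with V_1=5, V_2=2]  = 3
V_4 = V_1^2 + V_3  [with V_1=5, V_3=3]  = 28
Without intervention: V_2 = 7 if V_1 >= 2 else 5  [with V_1=5]  = 7; V_3 = max(V_1, V_2) - 2  [with V_1=5, V_2=7]  = 5; V_4 = V_1^2 + V_3  [with V_1=5, V_3=5]  = 30.
Change = 28 − 30 = -2.

-2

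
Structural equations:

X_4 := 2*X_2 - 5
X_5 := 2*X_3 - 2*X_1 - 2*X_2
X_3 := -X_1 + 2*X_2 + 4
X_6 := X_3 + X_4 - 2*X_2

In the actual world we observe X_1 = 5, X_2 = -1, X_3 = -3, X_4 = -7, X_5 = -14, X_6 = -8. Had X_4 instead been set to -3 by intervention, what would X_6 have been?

Under do(X_4=-3), the mechanism X_4 := 2*X_2 - 5 is discarded; X_4 is fixed at -3.
X_3 = -X_1 + 2*X_2 + 4  [with X_1=5, X_2=-1]  = -3
X_6 = X_3 + X_4 - 2*X_2  [with X_3=-3, X_4=-3, X_2=-1]  = -4

-4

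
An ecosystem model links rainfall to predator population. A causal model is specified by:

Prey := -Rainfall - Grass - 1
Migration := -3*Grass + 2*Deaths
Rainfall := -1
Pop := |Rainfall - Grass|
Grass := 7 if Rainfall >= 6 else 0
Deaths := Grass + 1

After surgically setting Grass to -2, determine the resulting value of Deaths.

-1

Under do(Grass=-2), the mechanism Grass := 7 if Rainfall >= 6 else 0 is discarded; Grass is fixed at -2.
Deaths = Grass + 1  [with Grass=-2]  = -1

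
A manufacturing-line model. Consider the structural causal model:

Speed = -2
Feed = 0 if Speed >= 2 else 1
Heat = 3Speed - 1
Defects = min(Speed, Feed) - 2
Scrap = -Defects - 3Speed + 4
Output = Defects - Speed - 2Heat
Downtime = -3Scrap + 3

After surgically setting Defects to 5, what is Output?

Under do(Defects=5), the mechanism Defects = min(Speed, Feed) - 2 is discarded; Defects is fixed at 5.
Heat = 3Speed - 1  [with Speed=-2]  = -7
Output = Defects - Speed - 2Heat  [with Defects=5, Speed=-2, Heat=-7]  = 21

21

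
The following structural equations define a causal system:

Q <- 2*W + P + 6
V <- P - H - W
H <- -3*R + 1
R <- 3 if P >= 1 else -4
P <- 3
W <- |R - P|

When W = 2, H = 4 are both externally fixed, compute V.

-3

Setting W = 2, H = 4 by intervention discards those variables' equations.
V = P - H - W  [with P=3, H=4, W=2]  = -3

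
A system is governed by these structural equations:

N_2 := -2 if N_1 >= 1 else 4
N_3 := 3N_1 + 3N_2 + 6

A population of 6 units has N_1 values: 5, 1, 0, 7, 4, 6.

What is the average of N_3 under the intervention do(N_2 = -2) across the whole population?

11.5

The intervention sets N_2=-2 in all 6 units regardless of N_1. Recomputing N_3 per unit gives 15, 3, 0, 21, 12, 18; average 11.5.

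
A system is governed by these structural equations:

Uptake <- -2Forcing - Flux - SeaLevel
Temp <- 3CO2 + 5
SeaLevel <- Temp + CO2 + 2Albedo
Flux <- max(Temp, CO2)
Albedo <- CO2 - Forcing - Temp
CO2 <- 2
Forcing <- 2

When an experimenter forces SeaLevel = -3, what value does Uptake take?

-12

Under do(SeaLevel=-3), the mechanism SeaLevel <- Temp + CO2 + 2Albedo is discarded; SeaLevel is fixed at -3.
Temp = 3CO2 + 5  [with CO2=2]  = 11
Flux = max(Temp, CO2)  [with Temp=11, CO2=2]  = 11
Uptake = -2Forcing - Flux - SeaLevel  [with Forcing=2, Flux=11, SeaLevel=-3]  = -12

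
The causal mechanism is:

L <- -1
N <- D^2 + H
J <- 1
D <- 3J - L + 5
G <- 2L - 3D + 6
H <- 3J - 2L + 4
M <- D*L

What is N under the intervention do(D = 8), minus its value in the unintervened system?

The intervention breaks the incoming arrows to D: D <- 3J - L + 5 no longer applies, and D = 8.
H = 3J - 2L + 4  [with J=1, L=-1]  = 9
N = D^2 + H  [with D=8, H=9]  = 73
Without intervention: D = 3J - L + 5  [with J=1, L=-1]  = 9; H = 3J - 2L + 4  [with J=1, L=-1]  = 9; N = D^2 + H  [with D=9, H=9]  = 90.
Change = 73 − 90 = -17.

-17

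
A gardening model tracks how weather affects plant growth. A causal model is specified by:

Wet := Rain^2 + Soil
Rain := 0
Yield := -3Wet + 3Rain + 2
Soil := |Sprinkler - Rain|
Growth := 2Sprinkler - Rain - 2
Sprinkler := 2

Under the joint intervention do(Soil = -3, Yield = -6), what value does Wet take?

Setting Soil = -3, Yield = -6 by intervention discards those variables' equations.
Wet = Rain^2 + Soil  [with Rain=0, Soil=-3]  = -3

-3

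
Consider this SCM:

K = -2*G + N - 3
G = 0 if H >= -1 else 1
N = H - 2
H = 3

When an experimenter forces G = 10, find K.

-22

The intervention breaks the incoming arrows to G: G = 0 if H >= -1 else 1 no longer applies, and G = 10.
N = H - 2  [with H=3]  = 1
K = -2*G + N - 3  [with G=10, N=1]  = -22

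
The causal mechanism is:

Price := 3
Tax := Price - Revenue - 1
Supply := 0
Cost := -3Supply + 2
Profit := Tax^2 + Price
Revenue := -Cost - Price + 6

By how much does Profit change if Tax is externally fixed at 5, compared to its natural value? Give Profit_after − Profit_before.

24

The intervention breaks the incoming arrows to Tax: Tax := Price - Revenue - 1 no longer applies, and Tax = 5.
Profit = Tax^2 + Price  [with Tax=5, Price=3]  = 28
Without intervention: Cost = -3Supply + 2  [with Supply=0]  = 2; Revenue = -Cost - Price + 6  [with Cost=2, Price=3]  = 1; Tax = Price - Revenue - 1  [with Price=3, Revenue=1]  = 1; Profit = Tax^2 + Price  [with Tax=1, Price=3]  = 4.
Change = 28 − 4 = 24.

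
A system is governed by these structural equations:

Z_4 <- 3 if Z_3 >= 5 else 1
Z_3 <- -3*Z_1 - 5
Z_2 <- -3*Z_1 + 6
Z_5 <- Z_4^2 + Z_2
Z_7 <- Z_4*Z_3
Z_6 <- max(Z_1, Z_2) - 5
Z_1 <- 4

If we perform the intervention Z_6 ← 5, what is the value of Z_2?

do(Z_6=5) replaces the equation Z_6 <- max(Z_1, Z_2) - 5 with the constant Z_6 = 5.
Z_2 is not downstream of the intervention, so its value is determined by the original equations.
Z_2 = -3*Z_1 + 6  [with Z_1=4]  = -6

-6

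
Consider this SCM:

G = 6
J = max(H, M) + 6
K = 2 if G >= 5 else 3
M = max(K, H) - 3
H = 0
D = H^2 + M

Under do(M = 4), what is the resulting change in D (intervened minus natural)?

5

Intervening sets M = 4 and removes its equation (M = max(K, H) - 3).
D = H^2 + M  [with H=0, M=4]  = 4
Without intervention: K = 2 if G >= 5 else 3  [with G=6]  = 2; M = max(K, H) - 3  [with K=2, H=0]  = -1; D = H^2 + M  [with H=0, M=-1]  = -1.
Change = 4 − (-1) = 5.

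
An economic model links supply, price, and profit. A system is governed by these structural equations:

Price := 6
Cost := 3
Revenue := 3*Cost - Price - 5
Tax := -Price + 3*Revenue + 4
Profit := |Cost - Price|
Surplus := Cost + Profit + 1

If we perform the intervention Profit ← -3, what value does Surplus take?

1

The intervention breaks the incoming arrows to Profit: Profit := |Cost - Price| no longer applies, and Profit = -3.
Surplus = Cost + Profit + 1  [with Cost=3, Profit=-3]  = 1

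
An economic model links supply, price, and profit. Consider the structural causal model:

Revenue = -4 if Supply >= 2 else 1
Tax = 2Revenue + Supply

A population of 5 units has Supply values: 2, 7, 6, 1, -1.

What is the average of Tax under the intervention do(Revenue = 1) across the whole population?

Under do(Revenue=1), Revenue's equation is replaced by Revenue=1 for every unit. Per-unit Tax: 4, 9, 8, 3, 1. Mean = 5.

5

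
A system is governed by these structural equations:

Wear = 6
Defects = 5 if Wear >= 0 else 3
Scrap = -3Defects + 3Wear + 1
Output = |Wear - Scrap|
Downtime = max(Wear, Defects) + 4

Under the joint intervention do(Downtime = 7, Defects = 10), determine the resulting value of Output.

Setting Downtime = 7, Defects = 10 by intervention discards those variables' equations.
Scrap = -3Defects + 3Wear + 1  [with Defects=10, Wear=6]  = -11
Output = |Wear - Scrap|  [with Wear=6, Scrap=-11]  = 17

17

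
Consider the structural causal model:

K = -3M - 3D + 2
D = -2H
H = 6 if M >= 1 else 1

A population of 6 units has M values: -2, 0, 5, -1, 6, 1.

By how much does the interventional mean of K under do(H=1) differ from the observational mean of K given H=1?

-7.5

The intervention sets H=1 in all 6 units regardless of M. Recomputing K per unit gives 14, 8, -7, 11, -10, 5; average 3.5.
Conditioning on H=1 selects the 3 unit(s) with M ∈ {-2, 0, -1}. Their K values: 14, 8, 11. Mean = 11.
Difference = 3.5 − 11 = -7.5.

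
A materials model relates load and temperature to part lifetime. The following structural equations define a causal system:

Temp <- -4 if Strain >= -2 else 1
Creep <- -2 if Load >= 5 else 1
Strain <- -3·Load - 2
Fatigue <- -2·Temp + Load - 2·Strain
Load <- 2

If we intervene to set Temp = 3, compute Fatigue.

do(Temp=3) replaces the equation Temp <- -4 if Strain >= -2 else 1 with the constant Temp = 3.
Strain = -3·Load - 2  [with Load=2]  = -8
Fatigue = -2·Temp + Load - 2·Strain  [with Temp=3, Load=2, Strain=-8]  = 12

12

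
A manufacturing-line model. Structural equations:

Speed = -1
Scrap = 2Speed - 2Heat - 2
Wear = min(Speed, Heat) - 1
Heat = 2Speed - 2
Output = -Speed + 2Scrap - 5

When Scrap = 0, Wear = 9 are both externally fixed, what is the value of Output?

The joint intervention fixes Scrap = 0, Wear = 9, removing each variable's own equation.
Output = -Speed + 2Scrap - 5  [with Speed=-1, Scrap=0]  = -4

-4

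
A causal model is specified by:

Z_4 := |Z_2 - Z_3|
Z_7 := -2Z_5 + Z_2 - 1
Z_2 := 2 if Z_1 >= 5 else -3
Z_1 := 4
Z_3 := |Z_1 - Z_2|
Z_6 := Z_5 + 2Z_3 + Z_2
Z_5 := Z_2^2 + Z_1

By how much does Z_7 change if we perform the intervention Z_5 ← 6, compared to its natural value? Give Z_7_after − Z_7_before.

14

Under do(Z_5=6), the mechanism Z_5 := Z_2^2 + Z_1 is discarded; Z_5 is fixed at 6.
Z_2 = 2 if Z_1 >= 5 else -3  [with Z_1=4]  = -3
Z_7 = -2Z_5 + Z_2 - 1  [with Z_5=6, Z_2=-3]  = -16
Without intervention: Z_2 = 2 if Z_1 >= 5 else -3  [with Z_1=4]  = -3; Z_5 = Z_2^2 + Z_1  [with Z_2=-3, Z_1=4]  = 13; Z_7 = -2Z_5 + Z_2 - 1  [with Z_5=13, Z_2=-3]  = -30.
Change = -16 − (-30) = 14.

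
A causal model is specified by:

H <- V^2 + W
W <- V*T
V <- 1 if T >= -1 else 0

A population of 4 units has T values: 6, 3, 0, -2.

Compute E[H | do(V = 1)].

2.75

Every unit gets V=1 under the intervention. H values become 7, 4, 1, -1; E[H|do(V=1)] = 2.75.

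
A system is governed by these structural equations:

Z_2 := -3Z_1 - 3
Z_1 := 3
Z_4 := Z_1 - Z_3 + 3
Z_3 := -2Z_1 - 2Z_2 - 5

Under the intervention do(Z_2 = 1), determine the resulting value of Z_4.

Under do(Z_2=1), the mechanism Z_2 := -3Z_1 - 3 is discarded; Z_2 is fixed at 1.
Z_3 = -2Z_1 - 2Z_2 - 5  [with Z_1=3, Z_2=1]  = -13
Z_4 = Z_1 - Z_3 + 3  [with Z_1=3, Z_3=-13]  = 19

19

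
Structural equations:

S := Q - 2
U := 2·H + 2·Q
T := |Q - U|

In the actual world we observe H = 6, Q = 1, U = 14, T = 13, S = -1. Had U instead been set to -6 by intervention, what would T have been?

The intervention breaks the incoming arrows to U: U := 2·H + 2·Q no longer applies, and U = -6.
T = |Q - U|  [with Q=1, U=-6]  = 7

7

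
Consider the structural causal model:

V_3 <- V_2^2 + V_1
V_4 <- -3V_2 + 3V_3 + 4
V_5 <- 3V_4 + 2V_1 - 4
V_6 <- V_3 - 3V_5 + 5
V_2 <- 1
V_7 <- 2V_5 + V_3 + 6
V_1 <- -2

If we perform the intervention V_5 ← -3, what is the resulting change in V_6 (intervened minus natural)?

-33

The intervention breaks the incoming arrows to V_5: V_5 <- 3V_4 + 2V_1 - 4 no longer applies, and V_5 = -3.
V_3 = V_2^2 + V_1  [with V_2=1, V_1=-2]  = -1
V_6 = V_3 - 3V_5 + 5  [with V_3=-1, V_5=-3]  = 13
Without intervention: V_3 = V_2^2 + V_1  [with V_2=1, V_1=-2]  = -1; V_4 = -3V_2 + 3V_3 + 4  [with V_2=1, V_3=-1]  = -2; V_5 = 3V_4 + 2V_1 - 4  [with V_4=-2, V_1=-2]  = -14; V_6 = V_3 - 3V_5 + 5  [with V_3=-1, V_5=-14]  = 46.
Change = 13 − 46 = -33.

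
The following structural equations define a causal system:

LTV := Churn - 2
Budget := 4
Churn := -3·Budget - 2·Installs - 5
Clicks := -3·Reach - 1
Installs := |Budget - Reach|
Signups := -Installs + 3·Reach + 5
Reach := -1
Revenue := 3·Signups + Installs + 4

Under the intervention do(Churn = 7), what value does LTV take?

Intervening sets Churn = 7 and removes its equation (Churn := -3·Budget - 2·Installs - 5).
LTV = Churn - 2  [with Churn=7]  = 5

5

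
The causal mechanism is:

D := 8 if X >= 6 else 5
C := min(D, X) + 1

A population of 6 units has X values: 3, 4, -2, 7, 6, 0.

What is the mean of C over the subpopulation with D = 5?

E[C|D=5] averages over only the 4 units with D=5 (X = 3, 4, -2, 0): C = 4, 5, -1, 1, mean 2.25.

2.25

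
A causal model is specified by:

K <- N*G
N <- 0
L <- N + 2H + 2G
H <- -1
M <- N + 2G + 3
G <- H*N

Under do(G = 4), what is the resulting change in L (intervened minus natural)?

8

The intervention breaks the incoming arrows to G: G <- H*N no longer applies, and G = 4.
L = N + 2H + 2G  [with N=0, H=-1, G=4]  = 6
Without intervention: G = H*N  [with H=-1, N=0]  = 0; L = N + 2H + 2G  [with N=0, H=-1, G=0]  = -2.
Change = 6 − (-2) = 8.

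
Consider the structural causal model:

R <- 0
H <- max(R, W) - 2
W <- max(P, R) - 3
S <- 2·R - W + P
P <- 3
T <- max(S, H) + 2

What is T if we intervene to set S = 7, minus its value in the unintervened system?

4

The intervention breaks the incoming arrows to S: S <- 2·R - W + P no longer applies, and S = 7.
W = max(P, R) - 3  [with P=3, R=0]  = 0
H = max(R, W) - 2  [with R=0, W=0]  = -2
T = max(S, H) + 2  [with S=7, H=-2]  = 9
Without intervention: W = max(P, R) - 3  [with P=3, R=0]  = 0; H = max(R, W) - 2  [with R=0, W=0]  = -2; S = 2·R - W + P  [with R=0, W=0, P=3]  = 3; T = max(S, H) + 2  [with S=3, H=-2]  = 5.
Change = 9 − 5 = 4.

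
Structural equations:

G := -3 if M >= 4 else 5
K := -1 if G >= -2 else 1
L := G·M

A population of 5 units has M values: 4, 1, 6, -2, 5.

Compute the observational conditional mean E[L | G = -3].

-15

Observing G=-3 restricts to units where G's equation naturally yields -3: M ∈ {4, 6, 5}. In that subpopulation L = -12, -18, -15, mean -15.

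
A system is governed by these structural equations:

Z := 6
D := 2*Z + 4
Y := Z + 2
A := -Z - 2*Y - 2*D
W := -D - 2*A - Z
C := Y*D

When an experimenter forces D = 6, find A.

Under do(D=6), the mechanism D := 2*Z + 4 is discarded; D is fixed at 6.
Y = Z + 2  [with Z=6]  = 8
A = -Z - 2*Y - 2*D  [with Z=6, Y=8, D=6]  = -34

-34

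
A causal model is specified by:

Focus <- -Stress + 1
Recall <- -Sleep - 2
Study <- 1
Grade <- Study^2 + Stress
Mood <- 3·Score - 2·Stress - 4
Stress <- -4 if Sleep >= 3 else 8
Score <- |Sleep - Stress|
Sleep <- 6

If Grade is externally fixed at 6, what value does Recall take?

-8

Intervening sets Grade = 6 and removes its equation (Grade <- Study^2 + Stress).
Since Recall is not a descendant of the intervened variable, it is unaffected.
Recall = -Sleep - 2  [with Sleep=6]  = -8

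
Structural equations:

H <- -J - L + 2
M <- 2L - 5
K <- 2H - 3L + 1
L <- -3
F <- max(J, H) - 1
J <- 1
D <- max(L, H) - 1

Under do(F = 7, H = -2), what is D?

-3

The joint intervention fixes F = 7, H = -2, removing each variable's own equation.
D = max(L, H) - 1  [with L=-3, H=-2]  = -3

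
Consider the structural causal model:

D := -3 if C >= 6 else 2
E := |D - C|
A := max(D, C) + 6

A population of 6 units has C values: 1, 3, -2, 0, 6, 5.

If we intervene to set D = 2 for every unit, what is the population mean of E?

Every unit gets D=2 under the intervention. E values become 1, 1, 4, 2, 4, 3; E[E|do(D=2)] = 2.5.

2.5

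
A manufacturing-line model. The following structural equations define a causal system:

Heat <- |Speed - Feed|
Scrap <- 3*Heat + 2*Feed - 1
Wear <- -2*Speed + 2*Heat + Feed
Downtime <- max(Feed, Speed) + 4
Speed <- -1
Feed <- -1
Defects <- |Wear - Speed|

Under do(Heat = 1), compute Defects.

4

do(Heat=1) replaces the equation Heat <- |Speed - Feed| with the constant Heat = 1.
Wear = -2*Speed + 2*Heat + Feed  [with Speed=-1, Heat=1, Feed=-1]  = 3
Defects = |Wear - Speed|  [with Wear=3, Speed=-1]  = 4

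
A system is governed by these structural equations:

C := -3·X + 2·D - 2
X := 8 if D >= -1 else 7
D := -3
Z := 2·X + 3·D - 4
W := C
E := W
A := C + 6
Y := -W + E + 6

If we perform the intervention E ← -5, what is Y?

do(E=-5) replaces the equation E := W with the constant E = -5.
X = 8 if D >= -1 else 7  [with D=-3]  = 7
C = -3·X + 2·D - 2  [with X=7, D=-3]  = -29
W = C  [with C=-29]  = -29
Y = -W + E + 6  [with W=-29, E=-5]  = 30

30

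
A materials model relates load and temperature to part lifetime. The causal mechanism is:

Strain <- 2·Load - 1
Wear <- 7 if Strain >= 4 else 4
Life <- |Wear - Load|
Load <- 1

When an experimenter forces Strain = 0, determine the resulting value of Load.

1

Under do(Strain=0), the mechanism Strain <- 2·Load - 1 is discarded; Strain is fixed at 0.
Load is not downstream of the intervention, so its value is determined by the original equations.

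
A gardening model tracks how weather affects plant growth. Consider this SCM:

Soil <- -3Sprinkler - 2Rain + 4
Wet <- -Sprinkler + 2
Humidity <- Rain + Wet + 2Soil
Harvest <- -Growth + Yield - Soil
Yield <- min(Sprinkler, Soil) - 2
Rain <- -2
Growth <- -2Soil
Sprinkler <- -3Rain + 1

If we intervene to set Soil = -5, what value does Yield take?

-7

The intervention breaks the incoming arrows to Soil: Soil <- -3Sprinkler - 2Rain + 4 no longer applies, and Soil = -5.
Sprinkler = -3Rain + 1  [with Rain=-2]  = 7
Yield = min(Sprinkler, Soil) - 2  [with Sprinkler=7, Soil=-5]  = -7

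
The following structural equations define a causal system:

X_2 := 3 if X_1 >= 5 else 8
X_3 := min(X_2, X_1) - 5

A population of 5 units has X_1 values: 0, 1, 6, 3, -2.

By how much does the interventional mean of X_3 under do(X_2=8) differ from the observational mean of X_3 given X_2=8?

1.1

do(X_2=8) breaks X_2's dependence on X_1. With X_2=8 fixed, X_3 across the units is -5, -4, 1, -2, -7, mean -3.4.
E[X_3|X_2=8] averages over only the 4 units with X_2=8 (X_1 = 0, 1, 3, -2): X_3 = -5, -4, -2, -7, mean -4.5.
Difference = -3.4 − (-4.5) = 1.1.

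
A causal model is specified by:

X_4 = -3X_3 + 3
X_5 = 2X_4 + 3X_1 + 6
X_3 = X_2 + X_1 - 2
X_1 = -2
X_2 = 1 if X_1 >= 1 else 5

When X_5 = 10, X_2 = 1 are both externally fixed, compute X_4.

Setting X_5 = 10, X_2 = 1 by intervention discards those variables' equations.
X_3 = X_2 + X_1 - 2  [with X_2=1, X_1=-2]  = -3
X_4 = -3X_3 + 3  [with X_3=-3]  = 12

12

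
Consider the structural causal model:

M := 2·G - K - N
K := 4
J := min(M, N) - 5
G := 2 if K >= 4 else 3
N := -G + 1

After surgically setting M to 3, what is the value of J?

-6

Intervening sets M = 3 and removes its equation (M := 2·G - K - N).
G = 2 if K >= 4 else 3  [with K=4]  = 2
N = -G + 1  [with G=2]  = -1
J = min(M, N) - 5  [with M=3, N=-1]  = -6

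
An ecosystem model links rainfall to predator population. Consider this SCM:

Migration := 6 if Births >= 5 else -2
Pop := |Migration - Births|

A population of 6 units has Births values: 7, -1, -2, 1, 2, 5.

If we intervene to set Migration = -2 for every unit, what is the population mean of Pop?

4

The intervention sets Migration=-2 in all 6 units regardless of Births. Recomputing Pop per unit gives 9, 1, 0, 3, 4, 7; average 4.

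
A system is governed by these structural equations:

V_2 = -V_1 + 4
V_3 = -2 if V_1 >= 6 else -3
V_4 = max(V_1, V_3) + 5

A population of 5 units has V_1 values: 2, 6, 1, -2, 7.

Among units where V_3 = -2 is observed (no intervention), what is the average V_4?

Observing V_3=-2 restricts to units where V_3's equation naturally yields -2: V_1 ∈ {6, 7}. In that subpopulation V_4 = 11, 12, mean 11.5.

11.5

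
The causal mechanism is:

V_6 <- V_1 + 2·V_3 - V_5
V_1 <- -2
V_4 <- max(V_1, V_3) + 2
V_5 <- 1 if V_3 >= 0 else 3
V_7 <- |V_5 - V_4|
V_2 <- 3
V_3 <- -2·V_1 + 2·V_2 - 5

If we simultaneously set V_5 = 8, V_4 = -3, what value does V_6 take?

Setting V_5 = 8, V_4 = -3 by intervention discards those variables' equations.
V_3 = -2·V_1 + 2·V_2 - 5  [with V_1=-2, V_2=3]  = 5
V_6 = V_1 + 2·V_3 - V_5  [with V_1=-2, V_3=5, V_5=8]  = 0

0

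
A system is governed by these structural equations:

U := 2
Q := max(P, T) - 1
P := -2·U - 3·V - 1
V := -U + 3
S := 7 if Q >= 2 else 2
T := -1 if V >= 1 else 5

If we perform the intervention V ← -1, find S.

7

Under do(V=-1), the mechanism V := -U + 3 is discarded; V is fixed at -1.
P = -2·U - 3·V - 1  [with U=2, V=-1]  = -2
T = -1 if V >= 1 else 5  [with V=-1]  = 5
Q = max(P, T) - 1  [with P=-2, T=5]  = 4
S = 7 if Q >= 2 else 2  [with Q=4]  = 7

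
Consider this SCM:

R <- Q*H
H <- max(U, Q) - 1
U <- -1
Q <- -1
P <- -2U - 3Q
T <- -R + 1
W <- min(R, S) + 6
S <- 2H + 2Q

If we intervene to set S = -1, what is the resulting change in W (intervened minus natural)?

5

The intervention breaks the incoming arrows to S: S <- 2H + 2Q no longer applies, and S = -1.
H = max(U, Q) - 1  [with U=-1, Q=-1]  = -2
R = Q*H  [with Q=-1, H=-2]  = 2
W = min(R, S) + 6  [with R=2, S=-1]  = 5
Without intervention: H = max(U, Q) - 1  [with U=-1, Q=-1]  = -2; S = 2H + 2Q  [with H=-2, Q=-1]  = -6; R = Q*H  [with Q=-1, H=-2]  = 2; W = min(R, S) + 6  [with R=2, S=-6]  = 0.
Change = 5 − 0 = 5.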